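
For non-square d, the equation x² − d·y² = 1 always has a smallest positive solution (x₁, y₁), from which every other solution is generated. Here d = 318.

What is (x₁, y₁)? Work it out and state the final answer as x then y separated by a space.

107 6

√318 → a₀=17, period (1,4,1,34); ℓ=4 even so k=3
step 0: (17, 1)  from 17·(1,0) + (0,1)
…
step 2: (89, 5)  from 4·(18,1) + (17,1)
step 3: (107, 6)  from 1·(89,5) + (18,1)
→ (107, 6).  Check: 107²=11449, 318·6²=11448, difference 1.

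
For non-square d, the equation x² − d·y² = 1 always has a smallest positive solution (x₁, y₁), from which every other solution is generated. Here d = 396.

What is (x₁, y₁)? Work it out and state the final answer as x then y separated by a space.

199 10

[19; 1,8,1,38] for √396; ℓ=4 ⇒ convergent index 3
step 0: (19, 1)  from 19·(1,0) + (0,1)
step 1: (20, 1)  from 1·(19,1) + (1,0)
step 2: (179, 9)  from 8·(20,1) + (19,1)
step 3: (199, 10)  from 1·(179,9) + (20,1)
(x₁, y₁) = (199, 10);  199² − 396·10² = 1 ✓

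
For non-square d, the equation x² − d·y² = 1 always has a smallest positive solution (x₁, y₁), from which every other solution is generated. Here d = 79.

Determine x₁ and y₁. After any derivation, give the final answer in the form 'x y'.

√79 → a₀=8, period (1,7,1,16); ℓ=4 even so k=3
i=0: a=8 ⇒ p=8, q=1
i=1: a=1 ⇒ p=9, q=1
i=2: a=7 ⇒ p=71, q=8
i=3: a=1 ⇒ p=80, q=9
→ (80, 9).  Check: 80²=6400, 79·9²=6399, difference 1.

80 9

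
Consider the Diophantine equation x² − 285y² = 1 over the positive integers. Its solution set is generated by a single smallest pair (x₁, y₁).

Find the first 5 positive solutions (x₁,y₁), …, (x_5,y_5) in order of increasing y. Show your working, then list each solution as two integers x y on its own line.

2431 144
11819521 700128
57466508671 3404022192
279402153338881 16550355197376
1358453212067130751 80467823565619920

[16; 1,7,2,7,1,32] for √285; ℓ=6 ⇒ convergent index 5
i=0: a=16 ⇒ p=16, q=1
…
i=3: a=2 ⇒ p=287, q=17
i=4: a=7 ⇒ p=2144, q=127
i=5: a=1 ⇒ p=2431, q=144
(x₁, y₁) = (2431, 144);  2431² − 285·144² = 1 ✓
(2431+144√285)^2 = 11819521 + 700128√285
(2431+144√285)^3 = 57466508671 + 3404022192√285
(2431+144√285)^4 = 279402153338881 + 16550355197376√285
(2431+144√285)^5 = 1358453212067130751 + 80467823565619920√285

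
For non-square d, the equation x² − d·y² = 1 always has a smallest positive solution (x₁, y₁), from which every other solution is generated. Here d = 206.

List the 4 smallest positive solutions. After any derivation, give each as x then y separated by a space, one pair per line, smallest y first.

59535 4148
7088832449 493902360
844067279642895 58808954001052
100503090979990675201 7002382152411359280

√206 → a₀=14, period (2,1,5,14,5,1,2,28); ℓ=8 even so k=7
k=0  a_k=14  p_k/q_k = 14/1
…
k=3  a_k=5  p_k/q_k = 244/17
…
k=5  a_k=5  p_k/q_k = 17539/1222
k=6  a_k=1  p_k/q_k = 20998/1463
k=7  a_k=2  p_k/q_k = 59535/4148
(x₁, y₁) = (59535, 4148);  59535² − 206·4148² = 1 ✓
k=2:  x_2 = 59535·59535+206·4148·4148 = 7088832449,  y_2 = 59535·4148+4148·59535 = 493902360
k=3:  x_3 = 59535·7088832449+206·4148·493902360 = 844067279642895,  y_3 = 59535·493902360+4148·7088832449 = 58808954001052
k=4:  x_4 = 59535·844067279642895+206·4148·58808954001052 = 100503090979990675201,  y_4 = 59535·58808954001052+4148·844067279642895 = 7002382152411359280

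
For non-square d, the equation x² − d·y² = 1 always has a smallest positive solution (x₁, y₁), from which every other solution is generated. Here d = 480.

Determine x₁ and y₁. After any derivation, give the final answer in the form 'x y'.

241 11

d=480: √d = [21; 1,9,1,42] (ℓ=4, even), read p_3/q_3
i=0: a=21 ⇒ p=21, q=1
…
i=2: a=9 ⇒ p=219, q=10
i=3: a=1 ⇒ p=241, q=11
(x₁, y₁) = (241, 11);  241² − 480·11² = 1 ✓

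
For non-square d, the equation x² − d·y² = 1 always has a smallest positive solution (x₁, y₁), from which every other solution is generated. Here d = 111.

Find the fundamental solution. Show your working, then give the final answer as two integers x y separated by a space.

[10; 1,1,6,1,1,20] for √111; ℓ=6 ⇒ convergent index 5
i=0: a=10 ⇒ p=10, q=1
…
i=2: a=1 ⇒ p=21, q=2
…
i=4: a=1 ⇒ p=158, q=15
i=5: a=1 ⇒ p=295, q=28
→ (295, 28).  Check: 295²=87025, 111·28²=87024, difference 1.

295 28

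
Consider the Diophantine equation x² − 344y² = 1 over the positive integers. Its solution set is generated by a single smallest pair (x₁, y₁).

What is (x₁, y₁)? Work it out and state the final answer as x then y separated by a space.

d=344: √d = [18; 1,1,4,1,3,1,4,1,1,36] (ℓ=10, even), read p_9/q_9
k=0  a_k=18  p_k/q_k = 18/1
k=1  a_k=1  p_k/q_k = 19/1
k=2  a_k=1  p_k/q_k = 37/2
…
k=4  a_k=1  p_k/q_k = 204/11
k=5  a_k=3  p_k/q_k = 779/42
k=6  a_k=1  p_k/q_k = 983/53
k=7  a_k=4  p_k/q_k = 4711/254
k=8  a_k=1  p_k/q_k = 5694/307
k=9  a_k=1  p_k/q_k = 10405/561
(x₁, y₁) = (10405, 561);  10405² − 344·561² = 1 ✓

10405 561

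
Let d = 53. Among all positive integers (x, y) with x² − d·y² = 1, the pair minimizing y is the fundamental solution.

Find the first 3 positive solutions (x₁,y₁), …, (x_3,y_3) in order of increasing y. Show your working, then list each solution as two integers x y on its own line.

66249 9100
8777860001 1205731800
1163048894346249 159757052027300

d=53: √d = [7; 3,1,1,3,14] (ℓ=5, odd), read p_9/q_9
k=0  a_k=7  p_k/q_k = 7/1
k=1  a_k=3  p_k/q_k = 22/3
k=2  a_k=1  p_k/q_k = 29/4
…
k=4  a_k=3  p_k/q_k = 182/25
k=5  a_k=14  p_k/q_k = 2599/357
k=6  a_k=3  p_k/q_k = 7979/1096
k=7  a_k=1  p_k/q_k = 10578/1453
k=8  a_k=1  p_k/q_k = 18557/2549
k=9  a_k=3  p_k/q_k = 66249/9100
(x₁, y₁) = (66249, 9100);  66249² − 53·9100² = 1 ✓
(66249+9100√53)^2 = 8777860001 + 1205731800√53
(66249+9100√53)^3 = 1163048894346249 + 159757052027300√53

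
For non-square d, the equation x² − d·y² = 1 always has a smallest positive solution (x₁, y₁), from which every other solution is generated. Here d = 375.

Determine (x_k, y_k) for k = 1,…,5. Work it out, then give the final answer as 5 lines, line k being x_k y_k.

d=375: √d = [19; 2,1,2,1,5,1,2,1,2,38] (ℓ=10, even), read p_9/q_9
i=0: a=19 ⇒ p=19, q=1
i=1: a=2 ⇒ p=39, q=2
i=2: a=1 ⇒ p=58, q=3
i=3: a=2 ⇒ p=155, q=8
…
i=5: a=5 ⇒ p=1220, q=63
…
i=7: a=2 ⇒ p=4086, q=211
i=8: a=1 ⇒ p=5519, q=285
i=9: a=2 ⇒ p=15124, q=781
fundamental: x₁=15124, y₁=781  (since 228735376 − 375·609961 = 1)
n=2: (15124,781)∘(15124,781) = (15124·15124+375·781·781, 15124·781+781·15124) = (457470751,23623688)
n=3: (457470751,23623688)∘(15124,781) = (15124·457470751+375·781·23623688, 15124·23623688+781·457470751) = (13837575261124,714569313843)
n=4: (13837575261124,714569313843)∘(15124,781) = (15124·13837575261124+375·781·714569313843, 15124·714569313843+781·13837575261124) = (418558976041008001,21614292581499376)
n=5: (418558976041008001,21614292581499376)∘(15124,781) = (15124·418558976041008001+375·781·21614292581499376, 15124·21614292581499376+781·418558976041008001) = (12660571893450834753124,653789121290623811405)

15124 781
457470751 23623688
13837575261124 714569313843
418558976041008001 21614292581499376
12660571893450834753124 653789121290623811405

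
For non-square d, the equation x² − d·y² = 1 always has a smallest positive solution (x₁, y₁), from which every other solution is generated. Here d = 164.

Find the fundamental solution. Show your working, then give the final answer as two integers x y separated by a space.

2049 160

√164 → a₀=12, period (1,4,6,4,1,24); ℓ=6 even so k=5
k=0  a_k=12  p_k/q_k = 12/1
…
k=2  a_k=4  p_k/q_k = 64/5
k=3  a_k=6  p_k/q_k = 397/31
k=4  a_k=4  p_k/q_k = 1652/129
k=5  a_k=1  p_k/q_k = 2049/160
(x₁, y₁) = (2049, 160);  2049² − 164·160² = 1 ✓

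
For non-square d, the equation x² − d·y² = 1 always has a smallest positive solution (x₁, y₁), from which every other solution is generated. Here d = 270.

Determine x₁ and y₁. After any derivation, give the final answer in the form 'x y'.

√270 → a₀=16, period (2,3,6,3,2,32); ℓ=6 even so k=5
step 0: (16, 1)  from 16·(1,0) + (0,1)
…
step 3: (723, 44)  from 6·(115,7) + (33,2)
step 4: (2284, 139)  from 3·(723,44) + (115,7)
step 5: (5291, 322)  from 2·(2284,139) + (723,44)
(x₁, y₁) = (5291, 322);  5291² − 270·322² = 1 ✓

5291 322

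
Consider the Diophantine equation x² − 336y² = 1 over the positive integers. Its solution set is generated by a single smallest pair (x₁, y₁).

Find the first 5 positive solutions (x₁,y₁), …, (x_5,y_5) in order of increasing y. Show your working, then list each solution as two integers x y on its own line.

[18; 3,36] for √336; ℓ=2 ⇒ convergent index 1
step 0: (18, 1)  from 18·(1,0) + (0,1)
step 1: (55, 3)  from 3·(18,1) + (1,0)
→ (55, 3).  Check: 55²=3025, 336·3²=3024, difference 1.
(55+3√336)^2 = 6049 + 330√336
(55+3√336)^3 = 665335 + 36297√336
(55+3√336)^4 = 73180801 + 3992340√336
(55+3√336)^5 = 8049222775 + 439121103√336

55 3
6049 330
665335 36297
73180801 3992340
8049222775 439121103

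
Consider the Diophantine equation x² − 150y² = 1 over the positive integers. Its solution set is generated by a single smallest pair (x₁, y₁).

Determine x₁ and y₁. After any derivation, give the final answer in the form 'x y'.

49 4

√150 = [12; 4,24, …], period ℓ=2 (even) → k=1
a_0=12:  p_0=12·1+0=12,  q_0=12·0+1=1
a_1=4:  p_1=4·12+1=49,  q_1=4·1+0=4
→ (49, 4).  Check: 49²=2401, 150·4²=2400, difference 1.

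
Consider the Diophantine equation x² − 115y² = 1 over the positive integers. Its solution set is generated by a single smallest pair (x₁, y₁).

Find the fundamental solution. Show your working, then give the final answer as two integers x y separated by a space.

√115 → a₀=10, period (1,2,1,1,1,1,1,2,1,20); ℓ=10 even so k=9
i=0: a=10 ⇒ p=10, q=1
i=1: a=1 ⇒ p=11, q=1
i=2: a=2 ⇒ p=32, q=3
…
i=5: a=1 ⇒ p=118, q=11
…
i=8: a=2 ⇒ p=815, q=76
i=9: a=1 ⇒ p=1126, q=105
fundamental: x₁=1126, y₁=105  (since 1267876 − 115·11025 = 1)

1126 105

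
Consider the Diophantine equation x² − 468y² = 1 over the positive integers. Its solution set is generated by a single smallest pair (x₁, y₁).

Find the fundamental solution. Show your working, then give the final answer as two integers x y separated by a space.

√468 = [21; 1,1,1,2,1,1,1,42, …], period ℓ=8 (even) → k=7
k=0  a_k=21  p_k/q_k = 21/1
k=1  a_k=1  p_k/q_k = 22/1
…
k=5  a_k=1  p_k/q_k = 238/11
k=6  a_k=1  p_k/q_k = 411/19
k=7  a_k=1  p_k/q_k = 649/30
→ (649, 30).  Check: 649²=421201, 468·30²=421200, difference 1.

649 30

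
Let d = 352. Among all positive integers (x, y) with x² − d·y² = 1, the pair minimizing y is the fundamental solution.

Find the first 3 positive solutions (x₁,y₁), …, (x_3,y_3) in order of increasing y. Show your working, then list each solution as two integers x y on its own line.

√352 = [18; 1,3,5,9,5,3,1,36, …], period ℓ=8 (even) → k=7
a_0=18:  p_0=18·1+0=18,  q_0=18·0+1=1
a_1=1:  p_1=1·18+1=19,  q_1=1·1+0=1
a_2=3:  p_2=3·19+18=75,  q_2=3·1+1=4
a_3=5:  p_3=5·75+19=394,  q_3=5·4+1=21
…
a_6=3:  p_6=3·18499+3621=59118,  q_6=3·986+193=3151
a_7=1:  p_7=1·59118+18499=77617,  q_7=1·3151+986=4137
→ (77617, 4137).  Check: 77617²=6024398689, 352·4137²=6024398688, difference 1.
(x_2, y_2) = (77617·77617 + 352·4137·4137, 77617·4137 + 4137·77617) = (12048797377, 642203058)
(x_3, y_3) = (77617·12048797377 + 352·4137·642203058, 77617·642203058 + 4137·12048797377) = (1870383011943601, 99691749501435)

77617 4137
12048797377 642203058
1870383011943601 99691749501435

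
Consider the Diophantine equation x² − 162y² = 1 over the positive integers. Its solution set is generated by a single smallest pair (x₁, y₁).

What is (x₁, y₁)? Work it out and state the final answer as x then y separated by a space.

√162 → a₀=12, period (1,2,1,2,12,2,1,2,1,24); ℓ=10 even so k=9
k=0  a_k=12  p_k/q_k = 12/1
k=1  a_k=1  p_k/q_k = 13/1
…
k=3  a_k=1  p_k/q_k = 51/4
k=4  a_k=2  p_k/q_k = 140/11
…
k=6  a_k=2  p_k/q_k = 3602/283
…
k=8  a_k=2  p_k/q_k = 14268/1121
k=9  a_k=1  p_k/q_k = 19601/1540
(x₁, y₁) = (19601, 1540);  19601² − 162·1540² = 1 ✓

19601 1540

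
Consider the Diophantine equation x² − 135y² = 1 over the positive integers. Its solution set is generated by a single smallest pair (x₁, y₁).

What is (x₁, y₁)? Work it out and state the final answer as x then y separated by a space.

244 21

√135 → a₀=11, period (1,1,1,1,1,1,1,22); ℓ=8 even so k=7
step 0: (11, 1)  from 11·(1,0) + (0,1)
…
step 3: (35, 3)  from 1·(23,2) + (12,1)
step 4: (58, 5)  from 1·(35,3) + (23,2)
…
step 6: (151, 13)  from 1·(93,8) + (58,5)
step 7: (244, 21)  from 1·(151,13) + (93,8)
→ (244, 21).  Check: 244²=59536, 135·21²=59535, difference 1.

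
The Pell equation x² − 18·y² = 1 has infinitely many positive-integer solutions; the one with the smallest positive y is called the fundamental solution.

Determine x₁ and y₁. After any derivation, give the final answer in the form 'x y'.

d=18: √d = [4; 4,8] (ℓ=2, even), read p_1/q_1
a_0=4:  p_0=4·1+0=4,  q_0=4·0+1=1
a_1=4:  p_1=4·4+1=17,  q_1=4·1+0=4
→ (17, 4).  Check: 17²=289, 18·4²=288, difference 1.

17 4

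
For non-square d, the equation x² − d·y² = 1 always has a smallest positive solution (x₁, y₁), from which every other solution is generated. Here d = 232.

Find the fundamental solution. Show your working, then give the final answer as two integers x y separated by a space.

√232 → a₀=15, period (4,3,7,3,4,30); ℓ=6 even so k=5
a_0=15:  p_0=15·1+0=15,  q_0=15·0+1=1
a_1=4:  p_1=4·15+1=61,  q_1=4·1+0=4
a_2=3:  p_2=3·61+15=198,  q_2=3·4+1=13
…
a_4=3:  p_4=3·1447+198=4539,  q_4=3·95+13=298
a_5=4:  p_5=4·4539+1447=19603,  q_5=4·298+95=1287
→ (19603, 1287).  Check: 19603²=384277609, 232·1287²=384277608, difference 1.

19603 1287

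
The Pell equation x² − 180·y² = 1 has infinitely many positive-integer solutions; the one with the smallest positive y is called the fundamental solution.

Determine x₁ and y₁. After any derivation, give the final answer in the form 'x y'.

d=180: √d = [13; 2,2,2,26] (ℓ=4, even), read p_3/q_3
k=0  a_k=13  p_k/q_k = 13/1
…
k=2  a_k=2  p_k/q_k = 67/5
k=3  a_k=2  p_k/q_k = 161/12
→ (161, 12).  Check: 161²=25921, 180·12²=25920, difference 1.

161 12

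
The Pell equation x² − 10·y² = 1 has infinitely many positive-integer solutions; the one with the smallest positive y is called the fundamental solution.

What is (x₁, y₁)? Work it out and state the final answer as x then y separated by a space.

19 6

√10 = [3; 6, …], period ℓ=1 (odd) → k=1
i=0: a=3 ⇒ p=3, q=1
i=1: a=6 ⇒ p=19, q=6
fundamental: x₁=19, y₁=6  (since 361 − 10·36 = 1)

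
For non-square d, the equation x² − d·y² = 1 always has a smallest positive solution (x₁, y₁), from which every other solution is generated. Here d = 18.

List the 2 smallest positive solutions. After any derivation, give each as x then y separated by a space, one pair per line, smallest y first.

17 4
577 136

√18 → a₀=4, period (4,8); ℓ=2 even so k=1
i=0: a=4 ⇒ p=4, q=1
i=1: a=4 ⇒ p=17, q=4
(x₁, y₁) = (17, 4);  17² − 18·4² = 1 ✓
(x_2, y_2) = (17·17 + 18·4·4, 17·4 + 4·17) = (577, 136)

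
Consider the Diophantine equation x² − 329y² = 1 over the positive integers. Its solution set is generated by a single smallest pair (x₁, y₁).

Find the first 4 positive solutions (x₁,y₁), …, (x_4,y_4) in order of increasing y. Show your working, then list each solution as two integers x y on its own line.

√329 = [18; 7,4,2,1,1,4,1,1,2,4,7,36, …], period ℓ=12 (even) → k=11
i=0: a=18 ⇒ p=18, q=1
i=1: a=7 ⇒ p=127, q=7
…
i=3: a=2 ⇒ p=1179, q=65
i=4: a=1 ⇒ p=1705, q=94
…
i=8: a=1 ⇒ p=29366, q=1619
…
i=10: a=4 ⇒ p=328794, q=18127
i=11: a=7 ⇒ p=2376415, q=131016
fundamental: x₁=2376415, y₁=131016  (since 5647348252225 − 329·17165192256 = 1)
n=2: (2376415,131016)∘(2376415,131016) = (2376415·2376415+329·131016·131016, 2376415·131016+131016·2376415) = (11294696504449,622696775280)
n=3: (11294696504449,622696775280)∘(2376415,131016) = (2376415·11294696504449+329·131016·622696775280, 2376415·622696775280+131016·11294696504449) = (53681772387237964255,2959571914453911384)
n=4: (53681772387237964255,2959571914453911384)∘(2376415,131016) = (2376415·53681772387237964255+329·131016·2959571914453911384, 2376415·2959571914453911384+131016·53681772387237964255) = (255140338255224918953587201,14066342182173360946441440)

2376415 131016
11294696504449 622696775280
53681772387237964255 2959571914453911384
255140338255224918953587201 14066342182173360946441440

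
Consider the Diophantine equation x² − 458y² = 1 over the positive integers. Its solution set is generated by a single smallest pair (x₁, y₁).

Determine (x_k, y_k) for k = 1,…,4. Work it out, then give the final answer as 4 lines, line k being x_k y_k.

[21; 2,2,42] for √458; ℓ=3 ⇒ convergent index 5
step 0: (21, 1)  from 21·(1,0) + (0,1)
step 1: (43, 2)  from 2·(21,1) + (1,0)
…
step 3: (4537, 212)  from 42·(107,5) + (43,2)
step 4: (9181, 429)  from 2·(4537,212) + (107,5)
step 5: (22899, 1070)  from 2·(9181,429) + (4537,212)
fundamental: x₁=22899, y₁=1070  (since 524364201 − 458·1144900 = 1)
(22899+1070√458)^2 = 1048728401 + 49003860√458
(22899+1070√458)^3 = 48029663286099 + 2244278779210√458
(22899+1070√458)^4 = 2199662518128033601 + 102783479481255720√458

22899 1070
1048728401 49003860
48029663286099 2244278779210
2199662518128033601 102783479481255720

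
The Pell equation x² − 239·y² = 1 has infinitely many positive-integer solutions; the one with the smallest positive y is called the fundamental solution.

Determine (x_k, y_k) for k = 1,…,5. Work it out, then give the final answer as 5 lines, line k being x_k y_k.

[15; 2,5,1,2,4,15,4,2,1,5,2,30] for √239; ℓ=12 ⇒ convergent index 11
k=0  a_k=15  p_k/q_k = 15/1
k=1  a_k=2  p_k/q_k = 31/2
k=2  a_k=5  p_k/q_k = 170/11
k=3  a_k=1  p_k/q_k = 201/13
k=4  a_k=2  p_k/q_k = 572/37
k=5  a_k=4  p_k/q_k = 2489/161
k=6  a_k=15  p_k/q_k = 37907/2452
k=7  a_k=4  p_k/q_k = 154117/9969
…
k=10  a_k=5  p_k/q_k = 2847431/184185
k=11  a_k=2  p_k/q_k = 6195120/400729
(x₁, y₁) = (6195120, 400729);  6195120² − 239·400729² = 1 ✓
(6195120+400729√239)^2 = 76759023628799 + 4965128484960√239
(6195120+400729√239)^3 = 951062724926484326640 + 61519133559490389671√239
(6195120+400729√239)^4 = 11783895416893046404284364801 + 762236829394135240588726080√239
(6195120+400729√239)^5 = 146005292350203948217495381647615600 + 9444297253032328704218497935069529√239

6195120 400729
76759023628799 4965128484960
951062724926484326640 61519133559490389671
11783895416893046404284364801 762236829394135240588726080
146005292350203948217495381647615600 9444297253032328704218497935069529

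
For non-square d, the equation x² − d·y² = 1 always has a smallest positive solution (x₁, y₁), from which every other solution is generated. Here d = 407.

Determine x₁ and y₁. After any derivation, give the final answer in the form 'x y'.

2663 132

d=407: √d = [20; 5,1,2,1,5,40] (ℓ=6, even), read p_5/q_5
a_0=20:  p_0=20·1+0=20,  q_0=20·0+1=1
a_1=5:  p_1=5·20+1=101,  q_1=5·1+0=5
…
a_4=1:  p_4=1·343+121=464,  q_4=1·17+6=23
a_5=5:  p_5=5·464+343=2663,  q_5=5·23+17=132
→ (2663, 132).  Check: 2663²=7091569, 407·132²=7091568, difference 1.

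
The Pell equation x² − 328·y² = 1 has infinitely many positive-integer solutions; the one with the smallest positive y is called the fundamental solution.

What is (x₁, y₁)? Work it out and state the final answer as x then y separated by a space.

163 9

d=328: √d = [18; 9,36] (ℓ=2, even), read p_1/q_1
k=0  a_k=18  p_k/q_k = 18/1
k=1  a_k=9  p_k/q_k = 163/9
fundamental: x₁=163, y₁=9  (since 26569 − 328·81 = 1)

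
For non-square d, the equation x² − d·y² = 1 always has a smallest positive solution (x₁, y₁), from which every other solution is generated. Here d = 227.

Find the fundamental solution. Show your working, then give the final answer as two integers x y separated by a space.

[15; 15,30] for √227; ℓ=2 ⇒ convergent index 1
i=0: a=15 ⇒ p=15, q=1
i=1: a=15 ⇒ p=226, q=15
→ (226, 15).  Check: 226²=51076, 227·15²=51075, difference 1.

226 15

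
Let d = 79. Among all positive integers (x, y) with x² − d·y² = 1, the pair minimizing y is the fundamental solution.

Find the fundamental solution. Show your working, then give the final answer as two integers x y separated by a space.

[8; 1,7,1,16] for √79; ℓ=4 ⇒ convergent index 3
a_0=8:  p_0=8·1+0=8,  q_0=8·0+1=1
a_1=1:  p_1=1·8+1=9,  q_1=1·1+0=1
a_2=7:  p_2=7·9+8=71,  q_2=7·1+1=8
a_3=1:  p_3=1·71+9=80,  q_3=1·8+1=9
→ (80, 9).  Check: 80²=6400, 79·9²=6399, difference 1.

80 9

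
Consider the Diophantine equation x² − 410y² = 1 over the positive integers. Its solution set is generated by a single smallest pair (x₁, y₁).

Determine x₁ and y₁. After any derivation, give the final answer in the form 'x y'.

[20; 4,40] for √410; ℓ=2 ⇒ convergent index 1
a_0=20:  p_0=20·1+0=20,  q_0=20·0+1=1
a_1=4:  p_1=4·20+1=81,  q_1=4·1+0=4
fundamental: x₁=81, y₁=4  (since 6561 − 410·16 = 1)

81 4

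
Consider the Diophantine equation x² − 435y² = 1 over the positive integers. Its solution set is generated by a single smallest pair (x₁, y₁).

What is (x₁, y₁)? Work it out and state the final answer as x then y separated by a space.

d=435: √d = [20; 1,5,1,40] (ℓ=4, even), read p_3/q_3
step 0: (20, 1)  from 20·(1,0) + (0,1)
step 1: (21, 1)  from 1·(20,1) + (1,0)
step 2: (125, 6)  from 5·(21,1) + (20,1)
step 3: (146, 7)  from 1·(125,6) + (21,1)
→ (146, 7).  Check: 146²=21316, 435·7²=21315, difference 1.

146 7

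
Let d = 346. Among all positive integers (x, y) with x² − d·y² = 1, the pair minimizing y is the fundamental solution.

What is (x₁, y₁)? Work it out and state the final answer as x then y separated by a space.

√346 = [18; 1,1,1,1,36, …], period ℓ=5 (odd) → k=9
i=0: a=18 ⇒ p=18, q=1
i=1: a=1 ⇒ p=19, q=1
i=2: a=1 ⇒ p=37, q=2
…
i=4: a=1 ⇒ p=93, q=5
i=5: a=36 ⇒ p=3404, q=183
i=6: a=1 ⇒ p=3497, q=188
i=7: a=1 ⇒ p=6901, q=371
i=8: a=1 ⇒ p=10398, q=559
i=9: a=1 ⇒ p=17299, q=930
fundamental: x₁=17299, y₁=930  (since 299255401 − 346·864900 = 1)

17299 930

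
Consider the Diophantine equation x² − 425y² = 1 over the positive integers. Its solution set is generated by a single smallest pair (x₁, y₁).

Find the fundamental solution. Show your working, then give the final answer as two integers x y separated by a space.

143649 6968

√425 = [20; 1,1,1,1,1,1,40, …], period ℓ=7 (odd) → k=13
step 0: (20, 1)  from 20·(1,0) + (0,1)
…
step 2: (41, 2)  from 1·(21,1) + (20,1)
step 3: (62, 3)  from 1·(41,2) + (21,1)
step 4: (103, 5)  from 1·(62,3) + (41,2)
step 5: (165, 8)  from 1·(103,5) + (62,3)
step 6: (268, 13)  from 1·(165,8) + (103,5)
step 7: (10885, 528)  from 40·(268,13) + (165,8)
step 8: (11153, 541)  from 1·(10885,528) + (268,13)
step 9: (22038, 1069)  from 1·(11153,541) + (10885,528)
step 10: (33191, 1610)  from 1·(22038,1069) + (11153,541)
…
step 12: (88420, 4289)  from 1·(55229,2679) + (33191,1610)
step 13: (143649, 6968)  from 1·(88420,4289) + (55229,2679)
fundamental: x₁=143649, y₁=6968  (since 20635035201 − 425·48553024 = 1)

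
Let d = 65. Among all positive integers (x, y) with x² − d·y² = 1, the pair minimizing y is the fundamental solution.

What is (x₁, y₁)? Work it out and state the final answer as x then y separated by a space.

129 16

d=65: √d = [8; 16] (ℓ=1, odd), read p_1/q_1
k=0  a_k=8  p_k/q_k = 8/1
k=1  a_k=16  p_k/q_k = 129/16
(x₁, y₁) = (129, 16);  129² − 65·16² = 1 ✓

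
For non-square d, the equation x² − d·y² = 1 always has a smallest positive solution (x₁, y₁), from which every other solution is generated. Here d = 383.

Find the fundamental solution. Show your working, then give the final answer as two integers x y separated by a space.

18768 959

[19; 1,1,3,19,3,1,1,38] for √383; ℓ=8 ⇒ convergent index 7
k=0  a_k=19  p_k/q_k = 19/1
k=1  a_k=1  p_k/q_k = 20/1
k=2  a_k=1  p_k/q_k = 39/2
k=3  a_k=3  p_k/q_k = 137/7
…
k=5  a_k=3  p_k/q_k = 8063/412
k=6  a_k=1  p_k/q_k = 10705/547
k=7  a_k=1  p_k/q_k = 18768/959
→ (18768, 959).  Check: 18768²=352237824, 383·959²=352237823, difference 1.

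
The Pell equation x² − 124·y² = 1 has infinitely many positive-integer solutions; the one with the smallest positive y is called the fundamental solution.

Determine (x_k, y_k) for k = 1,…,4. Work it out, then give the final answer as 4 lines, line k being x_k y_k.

√124 = [11; 7,2,1,1,1,…,2,7,22, …], period ℓ=16 (even) → k=15
a_0=11:  p_0=11·1+0=11,  q_0=11·0+1=1
a_1=7:  p_1=7·11+1=78,  q_1=7·1+0=7
a_2=2:  p_2=2·78+11=167,  q_2=2·7+1=15
a_3=1:  p_3=1·167+78=245,  q_3=1·15+7=22
a_4=1:  p_4=1·245+167=412,  q_4=1·22+15=37
a_5=1:  p_5=1·412+245=657,  q_5=1·37+22=59
a_6=3:  p_6=3·657+412=2383,  q_6=3·59+37=214
…
a_8=4:  p_8=4·3040+2383=14543,  q_8=4·273+214=1306
a_9=1:  p_9=1·14543+3040=17583,  q_9=1·1306+273=1579
a_10=3:  p_10=3·17583+14543=67292,  q_10=3·1579+1306=6043
a_11=1:  p_11=1·67292+17583=84875,  q_11=1·6043+1579=7622
a_12=1:  p_12=1·84875+67292=152167,  q_12=1·7622+6043=13665
a_13=1:  p_13=1·152167+84875=237042,  q_13=1·13665+7622=21287
a_14=2:  p_14=2·237042+152167=626251,  q_14=2·21287+13665=56239
a_15=7:  p_15=7·626251+237042=4620799,  q_15=7·56239+21287=414960
(x₁, y₁) = (4620799, 414960);  4620799² − 124·414960² = 1 ✓
k=2:  x_2 = 4620799·4620799+124·414960·414960 = 42703566796801,  y_2 = 4620799·414960+414960·4620799 = 3834893506080
k=3:  x_3 = 4620799·42703566796801+124·414960·3834893506080 = 394649197502177907199,  y_3 = 4620799·3834893506080+414960·42703566796801 = 35440544156001500880
k=4:  x_4 = 4620799·394649197502177907199+124·414960·35440544156001500880 = 3647189234337689639247667201,  y_4 = 4620799·35440544156001500880+414960·394649197502177907199 = 327527261991011323636100160

4620799 414960
42703566796801 3834893506080
394649197502177907199 35440544156001500880
3647189234337689639247667201 327527261991011323636100160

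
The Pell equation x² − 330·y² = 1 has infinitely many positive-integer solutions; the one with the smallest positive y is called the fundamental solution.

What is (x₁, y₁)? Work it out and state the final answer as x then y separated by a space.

109 6

d=330: √d = [18; 6,36] (ℓ=2, even), read p_1/q_1
step 0: (18, 1)  from 18·(1,0) + (0,1)
step 1: (109, 6)  from 6·(18,1) + (1,0)
(x₁, y₁) = (109, 6);  109² − 330·6² = 1 ✓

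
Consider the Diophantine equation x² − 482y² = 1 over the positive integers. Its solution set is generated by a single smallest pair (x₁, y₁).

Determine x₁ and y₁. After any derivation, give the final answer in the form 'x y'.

√482 = [21; 1,20,1,42, …], period ℓ=4 (even) → k=3
a_0=21:  p_0=21·1+0=21,  q_0=21·0+1=1
a_1=1:  p_1=1·21+1=22,  q_1=1·1+0=1
a_2=20:  p_2=20·22+21=461,  q_2=20·1+1=21
a_3=1:  p_3=1·461+22=483,  q_3=1·21+1=22
fundamental: x₁=483, y₁=22  (since 233289 − 482·484 = 1)

483 22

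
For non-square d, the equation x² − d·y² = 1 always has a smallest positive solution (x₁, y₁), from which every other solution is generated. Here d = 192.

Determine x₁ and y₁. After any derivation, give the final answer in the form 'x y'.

d=192: √d = [13; 1,5,1,26] (ℓ=4, even), read p_3/q_3
i=0: a=13 ⇒ p=13, q=1
i=1: a=1 ⇒ p=14, q=1
i=2: a=5 ⇒ p=83, q=6
i=3: a=1 ⇒ p=97, q=7
→ (97, 7).  Check: 97²=9409, 192·7²=9408, difference 1.

97 7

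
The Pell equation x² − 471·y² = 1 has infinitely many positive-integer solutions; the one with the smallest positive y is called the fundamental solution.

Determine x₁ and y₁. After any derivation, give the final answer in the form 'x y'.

d=471: √d = [21; 1,2,2,1,3,…,2,1,42] (ℓ=14, even), read p_13/q_13
k=0  a_k=21  p_k/q_k = 21/1
…
k=2  a_k=2  p_k/q_k = 65/3
…
k=4  a_k=1  p_k/q_k = 217/10
k=5  a_k=3  p_k/q_k = 803/37
k=6  a_k=4  p_k/q_k = 3429/158
…
k=8  a_k=4  p_k/q_k = 198665/9154
k=9  a_k=3  p_k/q_k = 644804/29711
…
k=11  a_k=2  p_k/q_k = 2331742/107441
k=12  a_k=2  p_k/q_k = 5506953/253747
k=13  a_k=1  p_k/q_k = 7838695/361188
fundamental: x₁=7838695, y₁=361188  (since 61445139303025 − 471·130456771344 = 1)

7838695 361188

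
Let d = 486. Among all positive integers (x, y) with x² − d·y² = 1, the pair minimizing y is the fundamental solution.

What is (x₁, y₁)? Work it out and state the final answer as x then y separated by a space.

485 22

[22; 22,44] for √486; ℓ=2 ⇒ convergent index 1
k=0  a_k=22  p_k/q_k = 22/1
k=1  a_k=22  p_k/q_k = 485/22
(x₁, y₁) = (485, 22);  485² − 486·22² = 1 ✓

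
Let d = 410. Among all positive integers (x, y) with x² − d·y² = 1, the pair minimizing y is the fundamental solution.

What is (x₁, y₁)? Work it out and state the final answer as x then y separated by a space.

81 4

d=410: √d = [20; 4,40] (ℓ=2, even), read p_1/q_1
i=0: a=20 ⇒ p=20, q=1
i=1: a=4 ⇒ p=81, q=4
(x₁, y₁) = (81, 4);  81² − 410·4² = 1 ✓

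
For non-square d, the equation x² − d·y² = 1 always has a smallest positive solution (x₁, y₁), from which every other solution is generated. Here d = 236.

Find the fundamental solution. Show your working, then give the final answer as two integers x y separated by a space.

561799 36570

d=236: √d = [15; 2,1,3,5,1,6,1,5,3,1,2,30] (ℓ=12, even), read p_11/q_11
k=0  a_k=15  p_k/q_k = 15/1
k=1  a_k=2  p_k/q_k = 31/2
k=2  a_k=1  p_k/q_k = 46/3
k=3  a_k=3  p_k/q_k = 169/11
k=4  a_k=5  p_k/q_k = 891/58
…
k=6  a_k=6  p_k/q_k = 7251/472
k=7  a_k=1  p_k/q_k = 8311/541
k=8  a_k=5  p_k/q_k = 48806/3177
…
k=10  a_k=1  p_k/q_k = 203535/13249
k=11  a_k=2  p_k/q_k = 561799/36570
→ (561799, 36570).  Check: 561799²=315618116401, 236·36570²=315618116400, difference 1.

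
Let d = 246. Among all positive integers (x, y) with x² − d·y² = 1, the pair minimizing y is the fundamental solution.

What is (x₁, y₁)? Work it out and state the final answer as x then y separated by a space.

88805 5662

[15; 1,2,5,1,14,1,5,2,1,30] for √246; ℓ=10 ⇒ convergent index 9
a_0=15:  p_0=15·1+0=15,  q_0=15·0+1=1
a_1=1:  p_1=1·15+1=16,  q_1=1·1+0=1
…
a_3=5:  p_3=5·47+16=251,  q_3=5·3+1=16
…
a_5=14:  p_5=14·298+251=4423,  q_5=14·19+16=282
a_6=1:  p_6=1·4423+298=4721,  q_6=1·282+19=301
a_7=5:  p_7=5·4721+4423=28028,  q_7=5·301+282=1787
a_8=2:  p_8=2·28028+4721=60777,  q_8=2·1787+301=3875
a_9=1:  p_9=1·60777+28028=88805,  q_9=1·3875+1787=5662
(x₁, y₁) = (88805, 5662);  88805² − 246·5662² = 1 ✓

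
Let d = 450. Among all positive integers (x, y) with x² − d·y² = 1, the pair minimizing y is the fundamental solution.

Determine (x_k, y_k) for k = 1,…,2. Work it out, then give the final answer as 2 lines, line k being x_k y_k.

[21; 4,1,2,4,2,1,4,42] for √450; ℓ=8 ⇒ convergent index 7
i=0: a=21 ⇒ p=21, q=1
…
i=2: a=1 ⇒ p=106, q=5
…
i=4: a=4 ⇒ p=1294, q=61
…
i=6: a=1 ⇒ p=4179, q=197
i=7: a=4 ⇒ p=19601, q=924
fundamental: x₁=19601, y₁=924  (since 384199201 − 450·853776 = 1)
(x_2, y_2) = (19601·19601 + 450·924·924, 19601·924 + 924·19601) = (768398401, 36222648)

19601 924
768398401 36222648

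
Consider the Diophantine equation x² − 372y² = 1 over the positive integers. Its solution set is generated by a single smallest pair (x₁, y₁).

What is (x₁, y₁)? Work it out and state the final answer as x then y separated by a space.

d=372: √d = [19; 3,2,12,2,3,38] (ℓ=6, even), read p_5/q_5
i=0: a=19 ⇒ p=19, q=1
…
i=2: a=2 ⇒ p=135, q=7
…
i=4: a=2 ⇒ p=3491, q=181
i=5: a=3 ⇒ p=12151, q=630
(x₁, y₁) = (12151, 630);  12151² − 372·630² = 1 ✓

12151 630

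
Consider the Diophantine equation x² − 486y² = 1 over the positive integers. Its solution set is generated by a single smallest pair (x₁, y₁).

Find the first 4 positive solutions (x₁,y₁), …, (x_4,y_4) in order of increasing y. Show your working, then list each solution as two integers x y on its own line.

485 22
470449 21340
456335045 20699778
442644523201 20078763320

d=486: √d = [22; 22,44] (ℓ=2, even), read p_1/q_1
k=0  a_k=22  p_k/q_k = 22/1
k=1  a_k=22  p_k/q_k = 485/22
fundamental: x₁=485, y₁=22  (since 235225 − 486·484 = 1)
k=2:  x_2 = 485·485+486·22·22 = 470449,  y_2 = 485·22+22·485 = 21340
k=3:  x_3 = 485·470449+486·22·21340 = 456335045,  y_3 = 485·21340+22·470449 = 20699778
k=4:  x_4 = 485·456335045+486·22·20699778 = 442644523201,  y_4 = 485·20699778+22·456335045 = 20078763320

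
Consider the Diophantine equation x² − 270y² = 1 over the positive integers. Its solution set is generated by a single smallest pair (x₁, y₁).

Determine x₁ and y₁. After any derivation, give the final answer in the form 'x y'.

[16; 2,3,6,3,2,32] for √270; ℓ=6 ⇒ convergent index 5
step 0: (16, 1)  from 16·(1,0) + (0,1)
step 1: (33, 2)  from 2·(16,1) + (1,0)
step 2: (115, 7)  from 3·(33,2) + (16,1)
step 3: (723, 44)  from 6·(115,7) + (33,2)
step 4: (2284, 139)  from 3·(723,44) + (115,7)
step 5: (5291, 322)  from 2·(2284,139) + (723,44)
fundamental: x₁=5291, y₁=322  (since 27994681 − 270·103684 = 1)

5291 322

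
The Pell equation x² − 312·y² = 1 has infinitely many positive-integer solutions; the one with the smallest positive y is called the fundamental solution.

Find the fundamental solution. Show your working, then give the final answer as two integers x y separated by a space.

53 3

d=312: √d = [17; 1,1,1,34] (ℓ=4, even), read p_3/q_3
i=0: a=17 ⇒ p=17, q=1
…
i=2: a=1 ⇒ p=35, q=2
i=3: a=1 ⇒ p=53, q=3
fundamental: x₁=53, y₁=3  (since 2809 − 312·9 = 1)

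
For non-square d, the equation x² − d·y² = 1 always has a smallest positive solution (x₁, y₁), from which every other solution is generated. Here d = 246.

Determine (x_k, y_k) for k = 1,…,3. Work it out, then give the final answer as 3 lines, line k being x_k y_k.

88805 5662
15772656049 1005627820
2801381440774085 178609557104538

[15; 1,2,5,1,14,1,5,2,1,30] for √246; ℓ=10 ⇒ convergent index 9
i=0: a=15 ⇒ p=15, q=1
i=1: a=1 ⇒ p=16, q=1
i=2: a=2 ⇒ p=47, q=3
i=3: a=5 ⇒ p=251, q=16
…
i=5: a=14 ⇒ p=4423, q=282
…
i=7: a=5 ⇒ p=28028, q=1787
i=8: a=2 ⇒ p=60777, q=3875
i=9: a=1 ⇒ p=88805, q=5662
(x₁, y₁) = (88805, 5662);  88805² − 246·5662² = 1 ✓
n=2: (88805,5662)∘(88805,5662) = (88805·88805+246·5662·5662, 88805·5662+5662·88805) = (15772656049,1005627820)
n=3: (15772656049,1005627820)∘(88805,5662) = (88805·15772656049+246·5662·1005627820, 88805·1005627820+5662·15772656049) = (2801381440774085,178609557104538)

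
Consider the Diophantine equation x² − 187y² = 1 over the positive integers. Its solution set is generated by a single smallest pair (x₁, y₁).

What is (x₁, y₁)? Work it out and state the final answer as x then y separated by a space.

1682 123

d=187: √d = [13; 1,2,13,2,1,26] (ℓ=6, even), read p_5/q_5
k=0  a_k=13  p_k/q_k = 13/1
k=1  a_k=1  p_k/q_k = 14/1
k=2  a_k=2  p_k/q_k = 41/3
…
k=4  a_k=2  p_k/q_k = 1135/83
k=5  a_k=1  p_k/q_k = 1682/123
fundamental: x₁=1682, y₁=123  (since 2829124 − 187·15129 = 1)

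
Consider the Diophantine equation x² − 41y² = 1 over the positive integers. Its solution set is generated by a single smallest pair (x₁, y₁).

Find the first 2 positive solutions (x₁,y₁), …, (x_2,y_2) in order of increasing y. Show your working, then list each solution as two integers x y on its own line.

2049 320
8396801 1311360

√41 → a₀=6, period (2,2,12); ℓ=3 odd so k=5
k=0  a_k=6  p_k/q_k = 6/1
k=1  a_k=2  p_k/q_k = 13/2
k=2  a_k=2  p_k/q_k = 32/5
k=3  a_k=12  p_k/q_k = 397/62
k=4  a_k=2  p_k/q_k = 826/129
k=5  a_k=2  p_k/q_k = 2049/320
(x₁, y₁) = (2049, 320);  2049² − 41·320² = 1 ✓
n=2: (2049,320)∘(2049,320) = (2049·2049+41·320·320, 2049·320+320·2049) = (8396801,1311360)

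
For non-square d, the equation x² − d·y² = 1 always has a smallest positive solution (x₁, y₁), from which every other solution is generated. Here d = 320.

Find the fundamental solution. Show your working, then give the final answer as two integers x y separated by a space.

161 9

√320 = [17; 1,7,1,34, …], period ℓ=4 (even) → k=3
a_0=17:  p_0=17·1+0=17,  q_0=17·0+1=1
a_1=1:  p_1=1·17+1=18,  q_1=1·1+0=1
a_2=7:  p_2=7·18+17=143,  q_2=7·1+1=8
a_3=1:  p_3=1·143+18=161,  q_3=1·8+1=9
→ (161, 9).  Check: 161²=25921, 320·9²=25920, difference 1.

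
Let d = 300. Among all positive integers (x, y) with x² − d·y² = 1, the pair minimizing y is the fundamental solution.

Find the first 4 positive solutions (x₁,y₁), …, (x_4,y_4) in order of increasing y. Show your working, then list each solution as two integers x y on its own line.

[17; 3,8,3,34] for √300; ℓ=4 ⇒ convergent index 3
step 0: (17, 1)  from 17·(1,0) + (0,1)
step 1: (52, 3)  from 3·(17,1) + (1,0)
step 2: (433, 25)  from 8·(52,3) + (17,1)
step 3: (1351, 78)  from 3·(433,25) + (52,3)
→ (1351, 78).  Check: 1351²=1825201, 300·78²=1825200, difference 1.
k=2:  x_2 = 1351·1351+300·78·78 = 3650401,  y_2 = 1351·78+78·1351 = 210756
k=3:  x_3 = 1351·3650401+300·78·210756 = 9863382151,  y_3 = 1351·210756+78·3650401 = 569462634
k=4:  x_4 = 1351·9863382151+300·78·569462634 = 26650854921601,  y_4 = 1351·569462634+78·9863382151 = 1538687826312

1351 78
3650401 210756
9863382151 569462634
26650854921601 1538687826312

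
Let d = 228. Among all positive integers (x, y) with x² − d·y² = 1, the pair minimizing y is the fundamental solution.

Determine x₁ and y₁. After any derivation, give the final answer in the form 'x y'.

151 10

√228 → a₀=15, period (10,30); ℓ=2 even so k=1
step 0: (15, 1)  from 15·(1,0) + (0,1)
step 1: (151, 10)  from 10·(15,1) + (1,0)
(x₁, y₁) = (151, 10);  151² − 228·10² = 1 ✓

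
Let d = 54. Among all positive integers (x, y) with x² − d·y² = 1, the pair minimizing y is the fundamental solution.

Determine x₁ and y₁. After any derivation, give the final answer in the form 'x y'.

485 66

[7; 2,1,6,1,2,14] for √54; ℓ=6 ⇒ convergent index 5
i=0: a=7 ⇒ p=7, q=1
i=1: a=2 ⇒ p=15, q=2
i=2: a=1 ⇒ p=22, q=3
i=3: a=6 ⇒ p=147, q=20
i=4: a=1 ⇒ p=169, q=23
i=5: a=2 ⇒ p=485, q=66
fundamental: x₁=485, y₁=66  (since 235225 − 54·4356 = 1)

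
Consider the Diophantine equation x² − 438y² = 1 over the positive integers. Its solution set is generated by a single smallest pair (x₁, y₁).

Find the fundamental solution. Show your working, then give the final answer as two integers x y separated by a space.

d=438: √d = [20; 1,12,1,40] (ℓ=4, even), read p_3/q_3
step 0: (20, 1)  from 20·(1,0) + (0,1)
…
step 2: (272, 13)  from 12·(21,1) + (20,1)
step 3: (293, 14)  from 1·(272,13) + (21,1)
fundamental: x₁=293, y₁=14  (since 85849 − 438·196 = 1)

293 14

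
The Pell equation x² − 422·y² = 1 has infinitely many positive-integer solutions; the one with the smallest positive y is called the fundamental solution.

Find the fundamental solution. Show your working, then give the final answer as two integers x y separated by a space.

7022501 341850

[20; 1,1,5,2,1,…,1,1,40] for √422; ℓ=14 ⇒ convergent index 13
i=0: a=20 ⇒ p=20, q=1
i=1: a=1 ⇒ p=21, q=1
i=2: a=1 ⇒ p=41, q=2
…
i=10: a=2 ⇒ p=598859, q=29152
…
i=12: a=1 ⇒ p=3810680, q=185501
i=13: a=1 ⇒ p=7022501, q=341850
(x₁, y₁) = (7022501, 341850);  7022501² − 422·341850² = 1 ✓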